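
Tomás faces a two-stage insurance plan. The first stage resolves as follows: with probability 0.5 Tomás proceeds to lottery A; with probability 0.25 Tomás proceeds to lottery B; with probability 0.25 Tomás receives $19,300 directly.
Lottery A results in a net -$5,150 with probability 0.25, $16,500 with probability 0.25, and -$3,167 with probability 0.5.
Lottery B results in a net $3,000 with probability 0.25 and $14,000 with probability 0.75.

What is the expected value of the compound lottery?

EV(A) = 0.25 × (-5150) + 0.25 × 16500 + 0.5 × (-3167) = -1287.5 + 4125 − 1583.5 = 1254
EV(B) = 0.25 × 3000 + 0.75 × 14000 = 750 + 10500 = 11250
Branch C: 19300 (certain)
Overall = 0.5 × 1254 + 0.25 × 11250 + 0.25 × 19300 = 627 + 2812.5 + 4825 = 8264.5

$8,264.50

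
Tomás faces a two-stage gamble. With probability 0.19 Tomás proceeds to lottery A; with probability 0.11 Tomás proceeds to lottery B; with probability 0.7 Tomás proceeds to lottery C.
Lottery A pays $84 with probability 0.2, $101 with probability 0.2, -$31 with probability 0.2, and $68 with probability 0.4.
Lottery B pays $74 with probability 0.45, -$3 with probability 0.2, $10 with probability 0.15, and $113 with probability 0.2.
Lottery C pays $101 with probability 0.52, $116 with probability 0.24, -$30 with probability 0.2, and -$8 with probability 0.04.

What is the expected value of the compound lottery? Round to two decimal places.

$69.10

EV(A) = 0.2 × 84 + 0.2 × 101 + 0.2 × (-31) + 0.4 × 68 = 16.8 + 20.2 − 6.2 + 27.2 = 58
EV(B) = 0.45 × 74 + 0.2 × (-3) + 0.15 × 10 + 0.2 × 113 = 33.3 − 0.6 + 1.5 + 22.6 = 56.8
EV(C) = 0.52 × 101 + 0.24 × 116 + 0.2 × (-30) + 0.04 × (-8) = 52.52 + 27.84 − 6 − 0.32 = 74.04
Overall = 0.19 × 58 + 0.11 × 56.8 + 0.7 × 74.04 = 11.02 + 6.248 + 51.828 = 69.096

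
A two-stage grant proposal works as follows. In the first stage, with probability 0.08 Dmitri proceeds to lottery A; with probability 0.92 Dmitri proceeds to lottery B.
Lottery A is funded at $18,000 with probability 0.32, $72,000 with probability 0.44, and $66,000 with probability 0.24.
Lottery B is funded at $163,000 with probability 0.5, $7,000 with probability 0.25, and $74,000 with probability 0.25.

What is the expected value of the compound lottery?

EV(A) = 0.32 × 18000 + 0.44 × 72000 + 0.24 × 66000 = 5760 + 31680 + 15840 = 53280
EV(B) = 0.5 × 163000 + 0.25 × 7000 + 0.25 × 74000 = 81500 + 1750 + 18500 = 101750
Overall = 0.08 × 53280 + 0.92 × 101750 = 4262.4 + 93610 = 97872.4

$97,872.40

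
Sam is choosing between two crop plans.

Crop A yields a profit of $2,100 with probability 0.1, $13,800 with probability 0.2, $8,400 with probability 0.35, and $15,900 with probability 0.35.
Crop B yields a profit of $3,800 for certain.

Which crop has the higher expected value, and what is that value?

Crop A ($11,475)

Crop A = 0.1 × 2100 + 0.2 × 13800 + 0.35 × 8400 + 0.35 × 15900 = 210 + 2760 + 2940 + 5565 = 11475
Crop B: 3800 (certain)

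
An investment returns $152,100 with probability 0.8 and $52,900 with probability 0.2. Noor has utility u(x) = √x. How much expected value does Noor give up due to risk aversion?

$4,096

E[u] = 0.8·√152100 + 0.2·√52900 = 0.8·390 + 0.2·230 = 358
CE = (358)² = 128164
Risk premium = EV − CE = 132260 − 128164 = 4096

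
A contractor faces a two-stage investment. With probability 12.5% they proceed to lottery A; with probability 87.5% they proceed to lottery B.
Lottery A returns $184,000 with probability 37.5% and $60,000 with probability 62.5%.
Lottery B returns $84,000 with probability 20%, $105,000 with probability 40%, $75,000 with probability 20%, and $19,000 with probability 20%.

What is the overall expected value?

$81,212.50

EV(A) = 0.375 × 184000 + 0.625 × 60000 = 69000 + 37500 = 106500
EV(B) = 0.2 × 84000 + 0.4 × 105000 + 0.2 × 75000 + 0.2 × 19000 = 16800 + 42000 + 15000 + 3800 = 77600
Overall = 0.125 × 106500 + 0.875 × 77600 = 13312.5 + 67900 = 81212.5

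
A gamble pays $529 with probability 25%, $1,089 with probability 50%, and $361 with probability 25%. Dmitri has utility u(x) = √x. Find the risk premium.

$38

E[u] = 0.25·√529 + 0.5·√1089 + 0.25·√361 = 0.25·23 + 0.5·33 + 0.25·19 = 27
CE = (27)² = 729
Risk premium = EV − CE = 767 − 729 = 38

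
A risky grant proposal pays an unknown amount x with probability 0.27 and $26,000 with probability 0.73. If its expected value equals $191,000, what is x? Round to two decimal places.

0.27·x + 0.73·26000 = 191000
0.27·x = 191000 − 18980 = 172020
x = 172020 / 0.27 = 637111.1111

x = $637,111.11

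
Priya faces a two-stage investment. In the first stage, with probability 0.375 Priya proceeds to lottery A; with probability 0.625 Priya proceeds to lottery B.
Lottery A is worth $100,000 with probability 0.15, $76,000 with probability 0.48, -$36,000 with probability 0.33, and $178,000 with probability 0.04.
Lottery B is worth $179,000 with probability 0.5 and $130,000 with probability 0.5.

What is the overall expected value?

EV(A) = 0.15 × 100000 + 0.48 × 76000 + 0.33 × (-36000) + 0.04 × 178000 = 15000 + 36480 − 11880 + 7120 = 46720
EV(B) = 0.5 × 179000 + 0.5 × 130000 = 89500 + 65000 = 154500
Overall = 0.375 × 46720 + 0.625 × 154500 = 17520 + 96562.5 = 114082.5

$114,082.50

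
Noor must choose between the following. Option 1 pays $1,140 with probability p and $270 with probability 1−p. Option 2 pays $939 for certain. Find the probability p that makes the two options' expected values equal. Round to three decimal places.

p·1140 + (1−p)·270 = 939
870p + 270 = 939
p = (939 − 270) / 870

p = 0.769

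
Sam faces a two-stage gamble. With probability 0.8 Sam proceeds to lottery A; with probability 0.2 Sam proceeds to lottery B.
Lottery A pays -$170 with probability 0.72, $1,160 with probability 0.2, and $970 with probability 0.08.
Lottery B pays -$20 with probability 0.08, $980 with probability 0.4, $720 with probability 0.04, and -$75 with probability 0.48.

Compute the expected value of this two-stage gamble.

EV(A) = 0.72 × (-170) + 0.2 × 1160 + 0.08 × 970 = -122.4 + 232 + 77.6 = 187.2
EV(B) = 0.08 × (-20) + 0.4 × 980 + 0.04 × 720 + 0.48 × (-75) = -1.6 + 392 + 28.8 − 36 = 383.2
Overall = 0.8 × 187.2 + 0.2 × 383.2 = 149.76 + 76.64 = 226.4

$226.40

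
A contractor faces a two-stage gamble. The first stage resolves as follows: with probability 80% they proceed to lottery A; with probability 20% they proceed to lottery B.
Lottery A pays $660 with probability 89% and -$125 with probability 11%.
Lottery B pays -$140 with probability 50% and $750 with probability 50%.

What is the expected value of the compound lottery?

EV(A) = 0.89 × 660 + 0.11 × (-125) = 587.4 − 13.75 = 573.65
EV(B) = 0.5 × (-140) + 0.5 × 750 = -70 + 375 = 305
Overall = 0.8 × 573.65 + 0.2 × 305 = 458.92 + 61 = 519.92

$519.92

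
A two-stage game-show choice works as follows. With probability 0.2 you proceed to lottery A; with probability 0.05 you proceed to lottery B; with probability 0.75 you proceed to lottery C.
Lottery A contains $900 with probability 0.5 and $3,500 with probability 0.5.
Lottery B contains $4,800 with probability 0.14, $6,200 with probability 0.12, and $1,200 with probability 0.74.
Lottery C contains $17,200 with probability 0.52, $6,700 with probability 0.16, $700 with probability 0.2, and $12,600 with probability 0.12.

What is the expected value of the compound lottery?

$9,306.20

EV(A) = 0.5 × 900 + 0.5 × 3500 = 450 + 1750 = 2200
EV(B) = 0.14 × 4800 + 0.12 × 6200 + 0.74 × 1200 = 672 + 744 + 888 = 2304
EV(C) = 0.52 × 17200 + 0.16 × 6700 + 0.2 × 700 + 0.12 × 12600 = 8944 + 1072 + 140 + 1512 = 11668
Overall = 0.2 × 2200 + 0.05 × 2304 + 0.75 × 11668 = 440 + 115.2 + 8751 = 9306.2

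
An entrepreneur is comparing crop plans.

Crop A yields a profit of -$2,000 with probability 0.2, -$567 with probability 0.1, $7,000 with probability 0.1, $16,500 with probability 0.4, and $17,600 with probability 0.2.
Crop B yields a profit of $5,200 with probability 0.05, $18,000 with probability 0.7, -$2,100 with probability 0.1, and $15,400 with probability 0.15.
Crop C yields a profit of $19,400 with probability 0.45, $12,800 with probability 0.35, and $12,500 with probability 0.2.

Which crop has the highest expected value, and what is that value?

Crop A = 0.2 × (-2000) + 0.1 × (-567) + 0.1 × 7000 + 0.4 × 16500 + 0.2 × 17600 = -400 − 56.7 + 700 + 6600 + 3520 = 10363.3
Crop B = 0.05 × 5200 + 0.7 × 18000 + 0.1 × (-2100) + 0.15 × 15400 = 260 + 12600 − 210 + 2310 = 14960
Crop C = 0.45 × 19400 + 0.35 × 12800 + 0.2 × 12500 = 8730 + 4480 + 2500 = 15710

Crop C ($15,710)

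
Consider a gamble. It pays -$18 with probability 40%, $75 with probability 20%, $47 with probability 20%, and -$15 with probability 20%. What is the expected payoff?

EV = 0.4 × (-18) + 0.2 × 75 + 0.2 × 47 + 0.2 × (-15) = -7.2 + 15 + 9.4 − 3 = 14.2

$14.20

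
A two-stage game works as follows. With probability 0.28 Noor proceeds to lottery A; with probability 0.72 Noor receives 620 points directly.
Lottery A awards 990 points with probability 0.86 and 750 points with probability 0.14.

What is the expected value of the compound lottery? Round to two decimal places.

714.19 points

EV(A) = 0.86 × 990 + 0.14 × 750 = 851.4 + 105 = 956.4
Branch B: 620 (certain)
Overall = 0.28 × 956.4 + 0.72 × 620 = 267.792 + 446.4 = 714.192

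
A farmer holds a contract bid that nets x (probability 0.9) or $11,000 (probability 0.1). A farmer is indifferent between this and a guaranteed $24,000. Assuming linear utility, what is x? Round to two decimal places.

0.9·x + 0.1·11000 = 24000
0.9·x = 24000 − 1100 = 22900
x = 22900 / 0.9 = 25444.4444

x = $25,444.44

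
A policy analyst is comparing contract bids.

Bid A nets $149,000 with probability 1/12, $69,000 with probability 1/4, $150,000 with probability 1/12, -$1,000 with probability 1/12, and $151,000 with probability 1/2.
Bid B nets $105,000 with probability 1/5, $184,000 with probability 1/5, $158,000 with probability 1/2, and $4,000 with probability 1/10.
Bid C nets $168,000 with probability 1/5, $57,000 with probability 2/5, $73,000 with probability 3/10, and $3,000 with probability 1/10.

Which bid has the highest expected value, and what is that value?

Bid B ($137,200)

Bid A = 1/12 × 149000 + 1/4 × 69000 + 1/12 × 150000 + 1/12 × (-1000) + 1/2 × 151000 = 12416.6667 + 17250 + 12500 − 83.3333 + 75500 = 117583.3333
Bid B = 1/5 × 105000 + 1/5 × 184000 + 1/2 × 158000 + 1/10 × 4000 = 21000 + 36800 + 79000 + 400 = 137200
Bid C = 1/5 × 168000 + 2/5 × 57000 + 3/10 × 73000 + 1/10 × 3000 = 33600 + 22800 + 21900 + 300 = 78600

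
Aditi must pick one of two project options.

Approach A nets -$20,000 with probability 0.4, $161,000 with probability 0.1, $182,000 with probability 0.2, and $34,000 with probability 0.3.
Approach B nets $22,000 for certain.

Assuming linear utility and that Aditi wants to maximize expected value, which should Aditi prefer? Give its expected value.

Approach A ($54,700)

Approach A = 0.4 × (-20000) + 0.1 × 161000 + 0.2 × 182000 + 0.3 × 34000 = -8000 + 16100 + 36400 + 10200 = 54700
Approach B: 22000 (certain)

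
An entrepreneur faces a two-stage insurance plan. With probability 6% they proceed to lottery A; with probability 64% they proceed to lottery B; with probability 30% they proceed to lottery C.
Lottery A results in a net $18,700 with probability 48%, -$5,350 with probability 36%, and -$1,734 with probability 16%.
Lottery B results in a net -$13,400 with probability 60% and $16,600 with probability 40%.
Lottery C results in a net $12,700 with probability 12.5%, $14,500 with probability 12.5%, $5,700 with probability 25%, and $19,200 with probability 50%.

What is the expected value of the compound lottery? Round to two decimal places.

$3,837.85

EV(A) = 0.48 × 18700 + 0.36 × (-5350) + 0.16 × (-1734) = 8976 − 1926 − 277.44 = 6772.56
EV(B) = 0.6 × (-13400) + 0.4 × 16600 = -8040 + 6640 = -1400
EV(C) = 0.125 × 12700 + 0.125 × 14500 + 0.25 × 5700 + 0.5 × 19200 = 1587.5 + 1812.5 + 1425 + 9600 = 14425
Overall = 0.06 × 6772.56 + 0.64 × (-1400) + 0.3 × 14425 = 406.3536 − 896 + 4327.5 = 3837.8536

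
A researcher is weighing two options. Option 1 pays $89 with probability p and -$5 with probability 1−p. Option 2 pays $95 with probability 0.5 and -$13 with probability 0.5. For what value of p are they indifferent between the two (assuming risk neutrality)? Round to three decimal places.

p = 0.489

EV(Option 2) = 0.5 × 95 + 0.5 × (-13) = 47.5 − 6.5 = 41
p·89 + (1−p)·(-5) = 41
94p − 5 = 41
p = (41 + 5) / 94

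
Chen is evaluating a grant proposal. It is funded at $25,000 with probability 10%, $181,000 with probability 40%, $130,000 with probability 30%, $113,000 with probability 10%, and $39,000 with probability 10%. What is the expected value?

EV = 0.1 × 25000 + 0.4 × 181000 + 0.3 × 130000 + 0.1 × 113000 + 0.1 × 39000 = 2500 + 72400 + 39000 + 11300 + 3900 = 129100

$129,100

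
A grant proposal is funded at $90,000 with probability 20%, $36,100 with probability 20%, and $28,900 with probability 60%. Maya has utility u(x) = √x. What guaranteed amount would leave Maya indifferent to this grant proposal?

$40,000

E[u] = 0.2·√90000 + 0.2·√36100 + 0.6·√28900 = 0.2·300 + 0.2·190 + 0.6·170 = 200
CE = (200)² = 40000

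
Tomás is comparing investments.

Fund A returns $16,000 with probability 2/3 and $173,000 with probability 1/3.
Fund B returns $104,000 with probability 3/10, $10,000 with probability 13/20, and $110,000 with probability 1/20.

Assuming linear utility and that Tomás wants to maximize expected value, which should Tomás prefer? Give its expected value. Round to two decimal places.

Fund A = 2/3 × 16000 + 1/3 × 173000 = 10666.6667 + 57666.6667 = 68333.3333
Fund B = 3/10 × 104000 + 13/20 × 10000 + 1/20 × 110000 = 31200 + 6500 + 5500 = 43200

Fund A ($68,333.33)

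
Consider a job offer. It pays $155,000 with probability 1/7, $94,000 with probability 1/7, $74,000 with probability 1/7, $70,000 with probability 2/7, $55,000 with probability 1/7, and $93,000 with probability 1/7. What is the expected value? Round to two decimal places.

EV = 1/7 × 155000 + 1/7 × 94000 + 1/7 × 74000 + 2/7 × 70000 + 1/7 × 55000 + 1/7 × 93000 = 22142.8571 + 13428.5714 + 10571.4286 + 20000 + 7857.1429 + 13285.7143 = 87285.7143

$87,285.71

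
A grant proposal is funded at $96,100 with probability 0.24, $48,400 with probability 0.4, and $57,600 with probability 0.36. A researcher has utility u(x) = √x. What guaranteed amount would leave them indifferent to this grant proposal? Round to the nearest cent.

$61,901.44

E[u] = 0.24·√96100 + 0.4·√48400 + 0.36·√57600 = 0.24·310 + 0.4·220 + 0.36·240 = 248.8
CE = (248.8)² = 61901.44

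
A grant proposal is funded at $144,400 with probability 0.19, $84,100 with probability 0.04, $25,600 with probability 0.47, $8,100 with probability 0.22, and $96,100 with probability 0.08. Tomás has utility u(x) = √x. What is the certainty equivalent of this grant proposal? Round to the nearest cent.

E[u] = 0.19·√144400 + 0.04·√84100 + 0.47·√25600 + 0.22·√8100 + 0.08·√96100 = 0.19·380 + 0.04·290 + 0.47·160 + 0.22·90 + 0.08·310 = 203.6
CE = (203.6)² = 41452.96

$41,452.96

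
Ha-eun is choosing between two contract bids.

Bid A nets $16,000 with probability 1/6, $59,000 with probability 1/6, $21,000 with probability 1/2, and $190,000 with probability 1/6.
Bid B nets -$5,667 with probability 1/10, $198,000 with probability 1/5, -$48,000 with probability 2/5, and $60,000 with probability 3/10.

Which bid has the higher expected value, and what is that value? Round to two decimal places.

Bid A = 1/6 × 16000 + 1/6 × 59000 + 1/2 × 21000 + 1/6 × 190000 = 2666.6667 + 9833.3333 + 10500 + 31666.6667 = 54666.6667
Bid B = 1/10 × (-5667) + 1/5 × 198000 + 2/5 × (-48000) + 3/10 × 60000 = -566.7 + 39600 − 19200 + 18000 = 37833.3

Bid A ($54,666.67)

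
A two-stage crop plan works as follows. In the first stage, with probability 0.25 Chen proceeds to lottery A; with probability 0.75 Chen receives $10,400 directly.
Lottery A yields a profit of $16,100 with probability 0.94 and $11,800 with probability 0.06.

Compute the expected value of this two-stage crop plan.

EV(A) = 0.94 × 16100 + 0.06 × 11800 = 15134 + 708 = 15842
Branch B: 10400 (certain)
Overall = 0.25 × 15842 + 0.75 × 10400 = 3960.5 + 7800 = 11760.5

$11,760.50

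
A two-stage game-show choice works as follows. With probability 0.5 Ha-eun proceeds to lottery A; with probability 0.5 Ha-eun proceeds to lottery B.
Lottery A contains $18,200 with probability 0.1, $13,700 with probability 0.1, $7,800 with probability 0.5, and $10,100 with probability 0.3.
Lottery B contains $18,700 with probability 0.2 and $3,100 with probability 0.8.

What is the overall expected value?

$8,170

EV(A) = 0.1 × 18200 + 0.1 × 13700 + 0.5 × 7800 + 0.3 × 10100 = 1820 + 1370 + 3900 + 3030 = 10120
EV(B) = 0.2 × 18700 + 0.8 × 3100 = 3740 + 2480 = 6220
Overall = 0.5 × 10120 + 0.5 × 6220 = 5060 + 3110 = 8170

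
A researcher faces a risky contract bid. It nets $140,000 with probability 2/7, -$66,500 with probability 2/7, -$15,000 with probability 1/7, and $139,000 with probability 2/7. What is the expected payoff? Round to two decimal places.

$58,571.43

EV = 2/7 × 140000 + 2/7 × (-66500) + 1/7 × (-15000) + 2/7 × 139000 = 40000 − 19000 − 2142.8571 + 39714.2857 = 58571.4286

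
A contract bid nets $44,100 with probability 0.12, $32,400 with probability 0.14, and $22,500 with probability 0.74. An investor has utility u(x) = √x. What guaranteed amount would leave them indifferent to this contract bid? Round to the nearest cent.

E[u] = 0.12·√44100 + 0.14·√32400 + 0.74·√22500 = 0.12·210 + 0.14·180 + 0.74·150 = 161.4
CE = (161.4)² = 26049.96

$26,049.96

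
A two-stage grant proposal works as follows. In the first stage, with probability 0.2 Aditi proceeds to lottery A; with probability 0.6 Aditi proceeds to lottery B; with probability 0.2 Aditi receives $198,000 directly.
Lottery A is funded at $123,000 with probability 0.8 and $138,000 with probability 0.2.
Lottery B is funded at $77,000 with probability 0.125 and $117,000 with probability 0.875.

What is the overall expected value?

EV(A) = 0.8 × 123000 + 0.2 × 138000 = 98400 + 27600 = 126000
EV(B) = 0.125 × 77000 + 0.875 × 117000 = 9625 + 102375 = 112000
Branch C: 198000 (certain)
Overall = 0.2 × 126000 + 0.6 × 112000 + 0.2 × 198000 = 25200 + 67200 + 39600 = 132000

$132,000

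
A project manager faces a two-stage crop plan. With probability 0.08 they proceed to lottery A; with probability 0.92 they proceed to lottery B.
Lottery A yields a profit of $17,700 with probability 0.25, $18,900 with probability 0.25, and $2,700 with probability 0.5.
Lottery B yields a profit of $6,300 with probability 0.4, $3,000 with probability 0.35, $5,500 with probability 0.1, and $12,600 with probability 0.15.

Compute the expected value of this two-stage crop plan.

EV(A) = 0.25 × 17700 + 0.25 × 18900 + 0.5 × 2700 = 4425 + 4725 + 1350 = 10500
EV(B) = 0.4 × 6300 + 0.35 × 3000 + 0.1 × 5500 + 0.15 × 12600 = 2520 + 1050 + 550 + 1890 = 6010
Overall = 0.08 × 10500 + 0.92 × 6010 = 840 + 5529.2 = 6369.2

$6,369.20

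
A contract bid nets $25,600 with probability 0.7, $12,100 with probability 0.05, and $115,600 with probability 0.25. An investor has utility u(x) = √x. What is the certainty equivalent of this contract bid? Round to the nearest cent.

E[u] = 0.7·√25600 + 0.05·√12100 + 0.25·√115600 = 0.7·160 + 0.05·110 + 0.25·340 = 202.5
CE = (202.5)² = 41006.25

$41,006.25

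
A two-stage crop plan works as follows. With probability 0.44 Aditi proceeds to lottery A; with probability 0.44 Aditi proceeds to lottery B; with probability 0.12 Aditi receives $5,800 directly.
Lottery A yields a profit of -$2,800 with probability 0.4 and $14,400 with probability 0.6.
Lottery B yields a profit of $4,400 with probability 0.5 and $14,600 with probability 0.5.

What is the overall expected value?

EV(A) = 0.4 × (-2800) + 0.6 × 14400 = -1120 + 8640 = 7520
EV(B) = 0.5 × 4400 + 0.5 × 14600 = 2200 + 7300 = 9500
Branch C: 5800 (certain)
Overall = 0.44 × 7520 + 0.44 × 9500 + 0.12 × 5800 = 3308.8 + 4180 + 696 = 8184.8

$8,184.80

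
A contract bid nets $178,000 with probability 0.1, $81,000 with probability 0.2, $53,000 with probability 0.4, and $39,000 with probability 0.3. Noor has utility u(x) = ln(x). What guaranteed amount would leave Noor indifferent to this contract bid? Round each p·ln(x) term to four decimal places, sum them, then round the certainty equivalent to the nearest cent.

$59,397.06

E[u] = 0.1·ln(178000) + 0.2·ln(81000) + 0.4·ln(53000) + 0.3·ln(39000) = 1.2090 + 2.2604 + 4.3512 + 3.1714 = 10.9920
CE = e^10.9920 ≈ 59397.06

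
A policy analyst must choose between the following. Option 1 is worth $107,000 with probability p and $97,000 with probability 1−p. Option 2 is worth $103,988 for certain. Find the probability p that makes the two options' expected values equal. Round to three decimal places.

p = 0.699

p·107000 + (1−p)·97000 = 103988
10000p + 97000 = 103988
p = (103988 − 97000) / 10000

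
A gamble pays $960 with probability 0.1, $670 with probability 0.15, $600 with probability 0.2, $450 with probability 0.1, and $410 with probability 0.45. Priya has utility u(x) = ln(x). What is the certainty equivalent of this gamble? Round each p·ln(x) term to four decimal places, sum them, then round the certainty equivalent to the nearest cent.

$523.43

E[u] = 0.1·ln(960) + 0.15·ln(670) + 0.2·ln(600) + 0.1·ln(450) + 0.45·ln(410) = 0.6867 + 0.9761 + 1.2794 + 0.6109 + 2.7073 = 6.2604
CE = e^6.2604 ≈ 523.43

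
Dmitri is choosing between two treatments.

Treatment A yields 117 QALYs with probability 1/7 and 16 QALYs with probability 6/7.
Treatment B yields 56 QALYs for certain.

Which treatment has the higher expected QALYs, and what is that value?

Treatment B (56 QALYs)

Treatment A = 1/7 × 117 + 6/7 × 16 = 16.7143 + 13.7143 = 30.4286
Treatment B: 56 (certain)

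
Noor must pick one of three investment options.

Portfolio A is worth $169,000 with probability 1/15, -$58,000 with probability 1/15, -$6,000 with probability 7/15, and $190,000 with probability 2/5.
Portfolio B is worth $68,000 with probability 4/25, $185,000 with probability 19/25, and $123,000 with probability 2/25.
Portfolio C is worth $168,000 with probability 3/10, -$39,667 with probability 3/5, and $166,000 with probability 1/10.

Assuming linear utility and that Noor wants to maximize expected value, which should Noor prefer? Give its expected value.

Portfolio B ($161,320)

Portfolio A = 1/15 × 169000 + 1/15 × (-58000) + 7/15 × (-6000) + 2/5 × 190000 = 11266.6667 − 3866.6667 − 2800 + 76000 = 80600
Portfolio B = 4/25 × 68000 + 19/25 × 185000 + 2/25 × 123000 = 10880 + 140600 + 9840 = 161320
Portfolio C = 3/10 × 168000 + 3/5 × (-39667) + 1/10 × 166000 = 50400 − 23800.2 + 16600 = 43199.8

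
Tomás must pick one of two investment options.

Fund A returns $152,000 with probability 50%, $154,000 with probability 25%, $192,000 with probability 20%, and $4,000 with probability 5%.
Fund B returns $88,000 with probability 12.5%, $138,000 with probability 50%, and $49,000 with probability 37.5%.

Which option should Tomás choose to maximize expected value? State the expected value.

Fund A = 0.5 × 152000 + 0.25 × 154000 + 0.2 × 192000 + 0.05 × 4000 = 76000 + 38500 + 38400 + 200 = 153100
Fund B = 0.125 × 88000 + 0.5 × 138000 + 0.375 × 49000 = 11000 + 69000 + 18375 = 98375

Fund A ($153,100)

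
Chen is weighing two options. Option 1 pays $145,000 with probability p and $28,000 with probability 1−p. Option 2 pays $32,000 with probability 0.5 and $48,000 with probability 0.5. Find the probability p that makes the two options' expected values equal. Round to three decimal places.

p = 0.103

EV(Option 2) = 0.5 × 32000 + 0.5 × 48000 = 16000 + 24000 = 40000
p·145000 + (1−p)·28000 = 40000
117000p + 28000 = 40000
p = (40000 − 28000) / 117000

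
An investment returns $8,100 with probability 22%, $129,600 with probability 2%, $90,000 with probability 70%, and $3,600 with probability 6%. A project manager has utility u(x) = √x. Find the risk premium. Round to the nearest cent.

E[u] = 0.22·√8100 + 0.02·√129600 + 0.7·√90000 + 0.06·√3600 = 0.22·90 + 0.02·360 + 0.7·300 + 0.06·60 = 240.6
CE = (240.6)² = 57888.36
Risk premium = EV − CE = 67590 − 57888.36 = 9701.64

$9,701.64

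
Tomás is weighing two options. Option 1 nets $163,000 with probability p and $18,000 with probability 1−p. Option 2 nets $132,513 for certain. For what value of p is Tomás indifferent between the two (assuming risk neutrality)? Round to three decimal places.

p = 0.790

p·163000 + (1−p)·18000 = 132513
145000p + 18000 = 132513
p = (132513 − 18000) / 145000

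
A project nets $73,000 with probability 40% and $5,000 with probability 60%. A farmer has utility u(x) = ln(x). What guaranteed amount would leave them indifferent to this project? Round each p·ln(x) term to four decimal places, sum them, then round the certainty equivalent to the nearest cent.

$14,612.02

E[u] = 0.4·ln(73000) + 0.6·ln(5000) = 4.4793 + 5.1103 = 9.5896
CE = e^9.5896 ≈ 14612.02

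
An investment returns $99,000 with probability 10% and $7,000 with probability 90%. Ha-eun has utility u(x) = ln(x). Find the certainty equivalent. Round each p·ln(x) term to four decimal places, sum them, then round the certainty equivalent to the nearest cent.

E[u] = 0.1·ln(99000) + 0.9·ln(7000) = 1.1503 + 7.9683 = 9.1186
CE = e^9.1186 ≈ 9123.42

$9,123.42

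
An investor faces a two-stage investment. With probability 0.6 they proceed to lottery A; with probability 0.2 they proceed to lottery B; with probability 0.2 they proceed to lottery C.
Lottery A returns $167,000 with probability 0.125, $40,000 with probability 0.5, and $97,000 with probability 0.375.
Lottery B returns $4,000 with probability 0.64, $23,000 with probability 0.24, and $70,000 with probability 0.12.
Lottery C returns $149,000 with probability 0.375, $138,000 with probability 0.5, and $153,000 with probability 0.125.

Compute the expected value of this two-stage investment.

$78,446

EV(A) = 0.125 × 167000 + 0.5 × 40000 + 0.375 × 97000 = 20875 + 20000 + 36375 = 77250
EV(B) = 0.64 × 4000 + 0.24 × 23000 + 0.12 × 70000 = 2560 + 5520 + 8400 = 16480
EV(C) = 0.375 × 149000 + 0.5 × 138000 + 0.125 × 153000 = 55875 + 69000 + 19125 = 144000
Overall = 0.6 × 77250 + 0.2 × 16480 + 0.2 × 144000 = 46350 + 3296 + 28800 = 78446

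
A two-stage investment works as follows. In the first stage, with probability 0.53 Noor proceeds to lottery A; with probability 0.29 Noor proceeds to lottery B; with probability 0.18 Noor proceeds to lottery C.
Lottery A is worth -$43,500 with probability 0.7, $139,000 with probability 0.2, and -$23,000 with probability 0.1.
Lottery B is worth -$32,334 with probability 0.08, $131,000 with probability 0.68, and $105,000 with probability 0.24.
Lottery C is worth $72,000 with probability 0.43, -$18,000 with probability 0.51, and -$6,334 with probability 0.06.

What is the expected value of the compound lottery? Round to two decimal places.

EV(A) = 0.7 × (-43500) + 0.2 × 139000 + 0.1 × (-23000) = -30450 + 27800 − 2300 = -4950
EV(B) = 0.08 × (-32334) + 0.68 × 131000 + 0.24 × 105000 = -2586.72 + 89080 + 25200 = 111693.28
EV(C) = 0.43 × 72000 + 0.51 × (-18000) + 0.06 × (-6334) = 30960 − 9180 − 380.04 = 21399.96
Overall = 0.53 × (-4950) + 0.29 × 111693.28 + 0.18 × 21399.96 = -2623.5 + 32391.0512 + 3851.9928 = 33619.544

$33,619.54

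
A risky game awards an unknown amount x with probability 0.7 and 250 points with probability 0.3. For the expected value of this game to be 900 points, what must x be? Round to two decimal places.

0.7·x + 0.3·250 = 900
0.7·x = 900 − 75 = 825
x = 825 / 0.7 = 1178.5714

x = 1178.57 points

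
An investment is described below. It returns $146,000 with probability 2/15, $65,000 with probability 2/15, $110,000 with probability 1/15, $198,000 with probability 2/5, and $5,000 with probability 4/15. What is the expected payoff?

EV = 2/15 × 146000 + 2/15 × 65000 + 1/15 × 110000 + 2/5 × 198000 + 4/15 × 5000 = 19466.6667 + 8666.6667 + 7333.3333 + 79200 + 1333.3333 = 116000

$116,000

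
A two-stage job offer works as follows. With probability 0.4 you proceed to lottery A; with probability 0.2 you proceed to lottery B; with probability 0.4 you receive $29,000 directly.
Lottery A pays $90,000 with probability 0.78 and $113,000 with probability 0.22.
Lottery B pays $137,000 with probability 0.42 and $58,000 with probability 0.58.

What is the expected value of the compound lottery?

EV(A) = 0.78 × 90000 + 0.22 × 113000 = 70200 + 24860 = 95060
EV(B) = 0.42 × 137000 + 0.58 × 58000 = 57540 + 33640 = 91180
Branch C: 29000 (certain)
Overall = 0.4 × 95060 + 0.2 × 91180 + 0.4 × 29000 = 38024 + 18236 + 11600 = 67860

$67,860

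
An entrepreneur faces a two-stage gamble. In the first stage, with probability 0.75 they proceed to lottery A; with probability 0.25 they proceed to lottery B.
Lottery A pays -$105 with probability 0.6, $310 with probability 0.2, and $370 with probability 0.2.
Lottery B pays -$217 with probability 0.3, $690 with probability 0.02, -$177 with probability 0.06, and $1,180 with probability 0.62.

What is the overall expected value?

$222.17

EV(A) = 0.6 × (-105) + 0.2 × 310 + 0.2 × 370 = -63 + 62 + 74 = 73
EV(B) = 0.3 × (-217) + 0.02 × 690 + 0.06 × (-177) + 0.62 × 1180 = -65.1 + 13.8 − 10.62 + 731.6 = 669.68
Overall = 0.75 × 73 + 0.25 × 669.68 = 54.75 + 167.42 = 222.17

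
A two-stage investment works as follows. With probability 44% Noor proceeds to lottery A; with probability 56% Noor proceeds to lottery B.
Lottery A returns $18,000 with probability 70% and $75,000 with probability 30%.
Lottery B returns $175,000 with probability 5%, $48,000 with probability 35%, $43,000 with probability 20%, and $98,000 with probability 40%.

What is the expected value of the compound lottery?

$56,520

EV(A) = 0.7 × 18000 + 0.3 × 75000 = 12600 + 22500 = 35100
EV(B) = 0.05 × 175000 + 0.35 × 48000 + 0.2 × 43000 + 0.4 × 98000 = 8750 + 16800 + 8600 + 39200 = 73350
Overall = 0.44 × 35100 + 0.56 × 73350 = 15444 + 41076 = 56520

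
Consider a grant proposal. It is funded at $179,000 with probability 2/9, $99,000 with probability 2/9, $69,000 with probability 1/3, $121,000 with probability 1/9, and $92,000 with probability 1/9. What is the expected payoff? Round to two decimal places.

$108,444.44

EV = 2/9 × 179000 + 2/9 × 99000 + 1/3 × 69000 + 1/9 × 121000 + 1/9 × 92000 = 39777.7778 + 22000 + 23000 + 13444.4444 + 10222.2222 = 108444.4444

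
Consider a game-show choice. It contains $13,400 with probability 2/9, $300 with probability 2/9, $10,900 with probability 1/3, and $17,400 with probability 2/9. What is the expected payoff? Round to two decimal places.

EV = 2/9 × 13400 + 2/9 × 300 + 1/3 × 10900 + 2/9 × 17400 = 2977.7778 + 66.6667 + 3633.3333 + 3866.6667 = 10544.4444

$10,544.44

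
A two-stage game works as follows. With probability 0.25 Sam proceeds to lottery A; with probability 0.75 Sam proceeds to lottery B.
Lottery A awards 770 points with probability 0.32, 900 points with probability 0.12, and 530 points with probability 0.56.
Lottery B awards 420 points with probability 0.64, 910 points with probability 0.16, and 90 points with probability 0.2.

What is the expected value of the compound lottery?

EV(A) = 0.32 × 770 + 0.12 × 900 + 0.56 × 530 = 246.4 + 108 + 296.8 = 651.2
EV(B) = 0.64 × 420 + 0.16 × 910 + 0.2 × 90 = 268.8 + 145.6 + 18 = 432.4
Overall = 0.25 × 651.2 + 0.75 × 432.4 = 162.8 + 324.3 = 487.1

487.1 points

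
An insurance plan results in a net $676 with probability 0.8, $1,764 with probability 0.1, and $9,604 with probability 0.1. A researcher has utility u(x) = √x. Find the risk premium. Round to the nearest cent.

E[u] = 0.8·√676 + 0.1·√1764 + 0.1·√9604 = 0.8·26 + 0.1·42 + 0.1·98 = 34.8
CE = (34.8)² = 1211.04
Risk premium = EV − CE = 1677.6 − 1211.04 = 466.56

$466.56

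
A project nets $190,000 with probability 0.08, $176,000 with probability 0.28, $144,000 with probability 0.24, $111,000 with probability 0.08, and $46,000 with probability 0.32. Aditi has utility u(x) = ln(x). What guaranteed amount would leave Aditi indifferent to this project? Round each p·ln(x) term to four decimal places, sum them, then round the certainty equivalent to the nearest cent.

$105,862.89

E[u] = 0.08·ln(190000) + 0.28·ln(176000) + 0.24·ln(144000) + 0.08·ln(111000) + 0.32·ln(46000) = 0.9724 + 3.3819 + 2.8506 + 0.9294 + 3.4356 = 11.5699
CE = e^11.5699 ≈ 105862.89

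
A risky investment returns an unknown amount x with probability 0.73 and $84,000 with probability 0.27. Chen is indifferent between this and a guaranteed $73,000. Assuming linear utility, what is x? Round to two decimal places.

0.73·x + 0.27·84000 = 73000
0.73·x = 73000 − 22680 = 50320
x = 50320 / 0.73 = 68931.5068

x = $68,931.51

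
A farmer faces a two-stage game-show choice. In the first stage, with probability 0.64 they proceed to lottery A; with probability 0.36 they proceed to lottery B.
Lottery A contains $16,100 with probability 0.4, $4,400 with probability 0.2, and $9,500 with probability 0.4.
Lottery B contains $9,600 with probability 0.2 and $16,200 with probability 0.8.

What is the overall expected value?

$12,473.60

EV(A) = 0.4 × 16100 + 0.2 × 4400 + 0.4 × 9500 = 6440 + 880 + 3800 = 11120
EV(B) = 0.2 × 9600 + 0.8 × 16200 = 1920 + 12960 = 14880
Overall = 0.64 × 11120 + 0.36 × 14880 = 7116.8 + 5356.8 = 12473.6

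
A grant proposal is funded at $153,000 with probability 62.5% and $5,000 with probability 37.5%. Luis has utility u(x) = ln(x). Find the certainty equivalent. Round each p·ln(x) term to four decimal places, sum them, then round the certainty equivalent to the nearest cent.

$42,416.81

E[u] = 0.625·ln(153000) + 0.375·ln(5000) = 7.4614 + 3.1939 = 10.6553
CE = e^10.6553 ≈ 42416.81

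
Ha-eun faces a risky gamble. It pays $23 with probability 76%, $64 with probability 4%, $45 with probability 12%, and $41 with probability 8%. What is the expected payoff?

$28.72

EV = 0.76 × 23 + 0.04 × 64 + 0.12 × 45 + 0.08 × 41 = 17.48 + 2.56 + 5.4 + 3.28 = 28.72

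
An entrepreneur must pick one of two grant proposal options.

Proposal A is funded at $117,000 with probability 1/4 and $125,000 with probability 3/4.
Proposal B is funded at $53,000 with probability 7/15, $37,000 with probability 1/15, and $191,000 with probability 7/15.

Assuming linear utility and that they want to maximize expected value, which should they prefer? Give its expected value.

Proposal A ($123,000)

Proposal A = 1/4 × 117000 + 3/4 × 125000 = 29250 + 93750 = 123000
Proposal B = 7/15 × 53000 + 1/15 × 37000 + 7/15 × 191000 = 24733.3333 + 2466.6667 + 89133.3333 = 116333.3333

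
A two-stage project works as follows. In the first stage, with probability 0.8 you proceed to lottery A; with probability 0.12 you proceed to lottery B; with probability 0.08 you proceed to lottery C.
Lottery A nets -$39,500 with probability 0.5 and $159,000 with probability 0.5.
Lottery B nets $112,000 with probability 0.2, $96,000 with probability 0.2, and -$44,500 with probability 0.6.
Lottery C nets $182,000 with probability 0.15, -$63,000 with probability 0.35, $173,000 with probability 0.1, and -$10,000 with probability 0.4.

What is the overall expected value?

$51,072

EV(A) = 0.5 × (-39500) + 0.5 × 159000 = -19750 + 79500 = 59750
EV(B) = 0.2 × 112000 + 0.2 × 96000 + 0.6 × (-44500) = 22400 + 19200 − 26700 = 14900
EV(C) = 0.15 × 182000 + 0.35 × (-63000) + 0.1 × 173000 + 0.4 × (-10000) = 27300 − 22050 + 17300 − 4000 = 18550
Overall = 0.8 × 59750 + 0.12 × 14900 + 0.08 × 18550 = 47800 + 1788 + 1484 = 51072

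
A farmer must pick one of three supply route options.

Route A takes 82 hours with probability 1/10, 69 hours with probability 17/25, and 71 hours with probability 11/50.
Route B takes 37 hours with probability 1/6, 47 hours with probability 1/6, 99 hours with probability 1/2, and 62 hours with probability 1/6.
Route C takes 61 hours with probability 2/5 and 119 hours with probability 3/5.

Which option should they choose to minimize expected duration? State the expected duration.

Route A = 1/10 × 82 + 17/25 × 69 + 11/50 × 71 = 8.2 + 46.92 + 15.62 = 70.74
Route B = 1/6 × 37 + 1/6 × 47 + 1/2 × 99 + 1/6 × 62 = 6.1667 + 7.8333 + 49.5 + 10.3333 = 73.8333
Route C = 2/5 × 61 + 3/5 × 119 = 24.4 + 71.4 = 95.8

Route A (70.74 hours)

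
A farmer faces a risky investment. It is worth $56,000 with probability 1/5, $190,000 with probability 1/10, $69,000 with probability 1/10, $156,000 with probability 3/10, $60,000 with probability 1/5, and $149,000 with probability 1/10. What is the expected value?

EV = 1/5 × 56000 + 1/10 × 190000 + 1/10 × 69000 + 3/10 × 156000 + 1/5 × 60000 + 1/10 × 149000 = 11200 + 19000 + 6900 + 46800 + 12000 + 14900 = 110800

$110,800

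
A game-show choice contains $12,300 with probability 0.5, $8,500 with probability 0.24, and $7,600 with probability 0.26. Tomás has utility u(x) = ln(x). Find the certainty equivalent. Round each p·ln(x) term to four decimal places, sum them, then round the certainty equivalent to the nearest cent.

E[u] = 0.5·ln(12300) + 0.24·ln(8500) + 0.26·ln(7600) = 4.7087 + 2.1715 + 2.3233 = 9.2035
CE = e^9.2035 ≈ 9931.83

$9,931.83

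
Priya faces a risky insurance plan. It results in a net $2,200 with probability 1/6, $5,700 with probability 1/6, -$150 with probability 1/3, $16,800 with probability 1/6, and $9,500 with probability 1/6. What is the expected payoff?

EV = 1/6 × 2200 + 1/6 × 5700 + 1/3 × (-150) + 1/6 × 16800 + 1/6 × 9500 = 366.6667 + 950 − 50 + 2800 + 1583.3333 = 5650

$5,650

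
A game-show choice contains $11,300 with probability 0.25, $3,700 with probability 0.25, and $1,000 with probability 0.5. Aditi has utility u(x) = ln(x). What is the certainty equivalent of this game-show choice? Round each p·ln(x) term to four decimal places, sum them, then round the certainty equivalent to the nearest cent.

$2,542.75

E[u] = 0.25·ln(11300) + 0.25·ln(3700) + 0.5·ln(1000) = 2.3331 + 2.0540 + 3.4539 = 7.8410
CE = e^7.8410 ≈ 2542.75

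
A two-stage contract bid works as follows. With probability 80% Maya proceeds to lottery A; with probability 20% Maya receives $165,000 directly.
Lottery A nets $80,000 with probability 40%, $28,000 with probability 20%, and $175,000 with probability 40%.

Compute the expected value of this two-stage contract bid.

EV(A) = 0.4 × 80000 + 0.2 × 28000 + 0.4 × 175000 = 32000 + 5600 + 70000 = 107600
Branch B: 165000 (certain)
Overall = 0.8 × 107600 + 0.2 × 165000 = 86080 + 33000 = 119080

$119,080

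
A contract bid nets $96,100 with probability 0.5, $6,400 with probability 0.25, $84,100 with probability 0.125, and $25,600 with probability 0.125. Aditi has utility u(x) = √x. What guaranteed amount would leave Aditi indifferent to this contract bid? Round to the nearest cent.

E[u] = 0.5·√96100 + 0.25·√6400 + 0.125·√84100 + 0.125·√25600 = 0.5·310 + 0.25·80 + 0.125·290 + 0.125·160 = 231.25
CE = (231.25)² = 53476.5625

$53,476.56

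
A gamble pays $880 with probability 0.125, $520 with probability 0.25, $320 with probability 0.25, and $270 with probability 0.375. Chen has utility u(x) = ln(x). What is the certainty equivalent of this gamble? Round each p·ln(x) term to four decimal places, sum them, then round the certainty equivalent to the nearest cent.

E[u] = 0.125·ln(880) + 0.25·ln(520) + 0.25·ln(320) + 0.375·ln(270) = 0.8475 + 1.5635 + 1.4421 + 2.0994 = 5.9525
CE = e^5.9525 ≈ 384.71

$384.71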